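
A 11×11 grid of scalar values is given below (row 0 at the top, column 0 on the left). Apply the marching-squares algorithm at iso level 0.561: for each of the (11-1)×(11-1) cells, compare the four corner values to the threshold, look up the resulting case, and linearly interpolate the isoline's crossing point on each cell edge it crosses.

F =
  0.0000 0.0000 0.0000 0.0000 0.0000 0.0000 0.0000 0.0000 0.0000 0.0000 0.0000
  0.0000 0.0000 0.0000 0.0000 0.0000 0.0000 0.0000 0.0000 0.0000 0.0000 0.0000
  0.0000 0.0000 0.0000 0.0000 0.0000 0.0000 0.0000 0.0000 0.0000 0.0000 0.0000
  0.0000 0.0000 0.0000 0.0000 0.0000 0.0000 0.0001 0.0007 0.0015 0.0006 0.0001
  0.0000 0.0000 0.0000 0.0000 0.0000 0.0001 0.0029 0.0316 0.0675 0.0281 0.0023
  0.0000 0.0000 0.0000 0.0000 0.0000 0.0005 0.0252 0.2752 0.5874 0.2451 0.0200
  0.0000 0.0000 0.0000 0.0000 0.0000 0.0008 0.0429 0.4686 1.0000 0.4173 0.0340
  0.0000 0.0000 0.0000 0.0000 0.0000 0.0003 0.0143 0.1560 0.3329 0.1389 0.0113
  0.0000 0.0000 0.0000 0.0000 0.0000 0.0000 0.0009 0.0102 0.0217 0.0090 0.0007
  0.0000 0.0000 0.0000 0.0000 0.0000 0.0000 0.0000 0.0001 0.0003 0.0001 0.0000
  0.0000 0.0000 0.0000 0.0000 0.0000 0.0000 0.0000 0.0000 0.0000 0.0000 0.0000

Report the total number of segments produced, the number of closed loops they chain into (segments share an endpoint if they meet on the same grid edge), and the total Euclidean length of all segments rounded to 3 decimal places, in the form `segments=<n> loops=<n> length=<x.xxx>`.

segments=6 loops=1 length=4.700

cell (4,7): code 0100 → (4.949,8.000)–(5.000,7.915)
cell (4,8): code 1000 → (5.000,8.077)–(4.949,8.000)
cell (5,7): code 0110 → (5.000,7.915)–(6.000,7.174)
cell (5,8): code 1001 → (6.000,8.753)–(5.000,8.077)
cell (6,7): code 0010 → (6.000,7.174)–(6.658,8.000)
cell (6,8): code 0001 → (6.658,8.000)–(6.000,8.753)
total: 6 segments, chained into 1 closed loop(s), length Σ = 4.699646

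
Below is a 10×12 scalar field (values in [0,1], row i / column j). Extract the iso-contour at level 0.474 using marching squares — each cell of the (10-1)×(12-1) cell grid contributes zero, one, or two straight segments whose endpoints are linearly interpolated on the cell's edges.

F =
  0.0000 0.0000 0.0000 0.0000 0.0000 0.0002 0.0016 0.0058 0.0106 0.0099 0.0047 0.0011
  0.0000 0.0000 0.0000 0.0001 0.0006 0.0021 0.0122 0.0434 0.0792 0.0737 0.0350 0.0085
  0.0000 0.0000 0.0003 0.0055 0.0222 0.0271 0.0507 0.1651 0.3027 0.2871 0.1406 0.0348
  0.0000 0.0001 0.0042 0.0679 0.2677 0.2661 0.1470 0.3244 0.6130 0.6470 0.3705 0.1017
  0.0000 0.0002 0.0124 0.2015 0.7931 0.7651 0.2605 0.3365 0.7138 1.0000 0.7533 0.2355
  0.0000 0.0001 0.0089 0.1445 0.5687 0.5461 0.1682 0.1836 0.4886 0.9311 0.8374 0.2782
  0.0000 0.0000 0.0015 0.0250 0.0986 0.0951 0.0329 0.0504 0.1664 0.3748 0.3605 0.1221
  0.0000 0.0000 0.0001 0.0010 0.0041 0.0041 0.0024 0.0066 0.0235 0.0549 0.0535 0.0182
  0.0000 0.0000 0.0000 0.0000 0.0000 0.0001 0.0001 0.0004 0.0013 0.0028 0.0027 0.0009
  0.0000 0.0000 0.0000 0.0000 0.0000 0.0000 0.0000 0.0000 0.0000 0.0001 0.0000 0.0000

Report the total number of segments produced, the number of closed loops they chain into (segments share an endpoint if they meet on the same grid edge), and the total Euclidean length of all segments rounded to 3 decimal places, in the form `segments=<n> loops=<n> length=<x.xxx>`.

cell (2,7): code 0100 → (2.552,8.000)–(3.000,7.518)
cell (2,8): code 1100 → (2.519,9.000)–(2.552,8.000)
cell (2,9): code 1000 → (3.000,9.626)–(2.519,9.000)
cell (3,3): code 0100 → (3.393,4.000)–(4.000,3.461)
cell (3,4): code 1100 → (3.417,5.000)–(3.393,4.000)
cell (3,5): code 1000 → (4.000,5.577)–(3.417,5.000)
cell (3,7): code 0110 → (3.000,7.518)–(4.000,7.364)
cell (3,9): code 1101 → (3.270,10.000)–(3.000,9.626)
cell (3,10): code 1000 → (4.000,10.539)–(3.270,10.000)
cell (4,3): code 0110 → (4.000,3.461)–(5.000,3.777)
cell (4,5): code 1001 → (5.000,5.191)–(4.000,5.577)
cell (4,7): code 0110 → (4.000,7.364)–(5.000,7.952)
cell (4,10): code 1001 → (5.000,10.650)–(4.000,10.539)
cell (5,3): code 0010 → (5.000,3.777)–(5.201,4.000)
cell (5,4): code 0011 → (5.201,4.000)–(5.160,5.000)
cell (5,5): code 0001 → (5.160,5.000)–(5.000,5.191)
cell (5,7): code 0010 → (5.000,7.952)–(5.045,8.000)
cell (5,8): code 0011 → (5.045,8.000)–(5.822,9.000)
cell (5,9): code 0011 → (5.822,9.000)–(5.762,10.000)
cell (5,10): code 0001 → (5.762,10.000)–(5.000,10.650)
total: 20 segments, chained into 2 closed loop(s), length Σ = 16.633571

segments=20 loops=2 length=16.634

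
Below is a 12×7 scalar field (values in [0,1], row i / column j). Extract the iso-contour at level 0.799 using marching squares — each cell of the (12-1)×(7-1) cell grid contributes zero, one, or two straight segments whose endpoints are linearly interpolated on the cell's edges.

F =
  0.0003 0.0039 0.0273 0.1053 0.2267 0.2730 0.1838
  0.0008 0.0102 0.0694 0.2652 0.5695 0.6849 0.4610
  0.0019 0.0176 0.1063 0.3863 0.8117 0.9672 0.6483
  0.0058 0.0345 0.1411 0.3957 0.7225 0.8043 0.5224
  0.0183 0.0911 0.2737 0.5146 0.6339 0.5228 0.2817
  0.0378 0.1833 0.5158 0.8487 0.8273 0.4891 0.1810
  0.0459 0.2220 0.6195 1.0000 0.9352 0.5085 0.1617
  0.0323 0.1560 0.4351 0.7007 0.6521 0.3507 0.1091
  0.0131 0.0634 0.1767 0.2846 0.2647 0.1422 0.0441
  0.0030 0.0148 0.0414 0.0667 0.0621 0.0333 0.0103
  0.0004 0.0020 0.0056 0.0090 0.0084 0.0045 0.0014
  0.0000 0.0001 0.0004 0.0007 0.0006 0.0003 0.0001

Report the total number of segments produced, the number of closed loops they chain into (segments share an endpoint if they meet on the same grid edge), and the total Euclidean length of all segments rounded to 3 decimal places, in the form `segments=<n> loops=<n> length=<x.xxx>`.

cell (1,3): code 0100 → (1.948,4.000)–(2.000,3.970)
cell (1,4): code 1100 → (1.404,5.000)–(1.948,4.000)
cell (1,5): code 1000 → (2.000,5.527)–(1.404,5.000)
cell (2,3): code 0010 → (2.000,3.970)–(2.142,4.000)
cell (2,4): code 0111 → (2.142,4.000)–(3.000,4.935)
cell (2,5): code 1001 → (3.000,5.019)–(2.000,5.527)
cell (3,4): code 0010 → (3.000,4.935)–(3.019,5.000)
cell (3,5): code 0001 → (3.019,5.000)–(3.000,5.019)
cell (4,2): code 0100 → (4.851,3.000)–(5.000,2.851)
cell (4,3): code 1100 → (4.854,4.000)–(4.851,3.000)
cell (4,4): code 1000 → (5.000,4.084)–(4.854,4.000)
cell (5,2): code 0110 → (5.000,2.851)–(6.000,2.472)
cell (5,4): code 1001 → (6.000,4.319)–(5.000,4.084)
cell (6,2): code 0010 → (6.000,2.472)–(6.672,3.000)
cell (6,3): code 0011 → (6.672,3.000)–(6.481,4.000)
cell (6,4): code 0001 → (6.481,4.000)–(6.000,4.319)
total: 16 segments, chained into 2 closed loop(s), length Σ = 10.550403

segments=16 loops=2 length=10.550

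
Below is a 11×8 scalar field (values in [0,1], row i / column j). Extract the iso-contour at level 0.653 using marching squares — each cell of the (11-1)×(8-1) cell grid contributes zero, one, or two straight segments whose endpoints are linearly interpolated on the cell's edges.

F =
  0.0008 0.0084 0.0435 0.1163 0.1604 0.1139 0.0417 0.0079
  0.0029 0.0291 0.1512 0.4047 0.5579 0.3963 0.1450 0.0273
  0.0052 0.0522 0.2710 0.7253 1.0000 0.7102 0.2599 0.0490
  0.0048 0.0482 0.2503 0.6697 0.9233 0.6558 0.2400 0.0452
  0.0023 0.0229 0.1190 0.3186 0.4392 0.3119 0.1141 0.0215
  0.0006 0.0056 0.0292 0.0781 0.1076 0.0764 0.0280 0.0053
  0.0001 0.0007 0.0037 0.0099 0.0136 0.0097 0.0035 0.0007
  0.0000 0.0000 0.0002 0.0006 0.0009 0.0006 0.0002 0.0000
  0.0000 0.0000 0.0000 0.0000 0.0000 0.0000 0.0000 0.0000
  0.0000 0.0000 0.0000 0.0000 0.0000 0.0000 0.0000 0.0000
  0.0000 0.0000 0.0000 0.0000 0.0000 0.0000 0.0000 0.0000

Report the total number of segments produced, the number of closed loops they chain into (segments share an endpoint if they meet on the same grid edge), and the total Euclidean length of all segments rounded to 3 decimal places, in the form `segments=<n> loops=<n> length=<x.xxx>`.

cell (1,2): code 0100 → (1.774,3.000)–(2.000,2.841)
cell (1,3): code 1100 → (1.215,4.000)–(1.774,3.000)
cell (1,4): code 1100 → (1.818,5.000)–(1.215,4.000)
cell (1,5): code 1000 → (2.000,5.127)–(1.818,5.000)
cell (2,2): code 0110 → (2.000,2.841)–(3.000,2.960)
cell (2,5): code 1001 → (3.000,5.007)–(2.000,5.127)
cell (3,2): code 0010 → (3.000,2.960)–(3.048,3.000)
cell (3,3): code 0011 → (3.048,3.000)–(3.558,4.000)
cell (3,4): code 0011 → (3.558,4.000)–(3.008,5.000)
cell (3,5): code 0001 → (3.008,5.000)–(3.000,5.007)
total: 10 segments, chained into 1 closed loop(s), length Σ = 7.162704

segments=10 loops=1 length=7.163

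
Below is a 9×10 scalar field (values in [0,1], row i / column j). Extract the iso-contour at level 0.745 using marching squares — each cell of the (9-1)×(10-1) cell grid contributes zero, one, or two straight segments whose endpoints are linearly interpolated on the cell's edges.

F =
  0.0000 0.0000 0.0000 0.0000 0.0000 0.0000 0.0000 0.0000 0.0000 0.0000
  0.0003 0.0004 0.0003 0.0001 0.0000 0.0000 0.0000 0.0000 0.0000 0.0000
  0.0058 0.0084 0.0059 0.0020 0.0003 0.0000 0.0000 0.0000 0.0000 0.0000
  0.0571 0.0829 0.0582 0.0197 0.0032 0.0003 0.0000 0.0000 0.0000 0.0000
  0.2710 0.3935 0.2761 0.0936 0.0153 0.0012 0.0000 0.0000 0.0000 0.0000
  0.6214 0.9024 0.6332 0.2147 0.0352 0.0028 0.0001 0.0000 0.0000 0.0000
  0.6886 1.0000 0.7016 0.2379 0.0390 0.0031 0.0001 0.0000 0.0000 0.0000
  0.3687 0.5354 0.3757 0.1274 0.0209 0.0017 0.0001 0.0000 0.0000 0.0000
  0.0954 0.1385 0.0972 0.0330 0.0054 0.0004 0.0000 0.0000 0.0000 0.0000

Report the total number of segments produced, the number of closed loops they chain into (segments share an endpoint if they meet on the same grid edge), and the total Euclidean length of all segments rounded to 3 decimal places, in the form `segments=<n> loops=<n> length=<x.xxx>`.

cell (4,0): code 0100 → (4.691,1.000)–(5.000,0.440)
cell (4,1): code 1000 → (5.000,1.585)–(4.691,1.000)
cell (5,0): code 0110 → (5.000,0.440)–(6.000,0.181)
cell (5,1): code 1001 → (6.000,1.855)–(5.000,1.585)
cell (6,0): code 0010 → (6.000,0.181)–(6.549,1.000)
cell (6,1): code 0001 → (6.549,1.000)–(6.000,1.855)
total: 6 segments, chained into 1 closed loop(s), length Σ = 5.371469

segments=6 loops=1 length=5.371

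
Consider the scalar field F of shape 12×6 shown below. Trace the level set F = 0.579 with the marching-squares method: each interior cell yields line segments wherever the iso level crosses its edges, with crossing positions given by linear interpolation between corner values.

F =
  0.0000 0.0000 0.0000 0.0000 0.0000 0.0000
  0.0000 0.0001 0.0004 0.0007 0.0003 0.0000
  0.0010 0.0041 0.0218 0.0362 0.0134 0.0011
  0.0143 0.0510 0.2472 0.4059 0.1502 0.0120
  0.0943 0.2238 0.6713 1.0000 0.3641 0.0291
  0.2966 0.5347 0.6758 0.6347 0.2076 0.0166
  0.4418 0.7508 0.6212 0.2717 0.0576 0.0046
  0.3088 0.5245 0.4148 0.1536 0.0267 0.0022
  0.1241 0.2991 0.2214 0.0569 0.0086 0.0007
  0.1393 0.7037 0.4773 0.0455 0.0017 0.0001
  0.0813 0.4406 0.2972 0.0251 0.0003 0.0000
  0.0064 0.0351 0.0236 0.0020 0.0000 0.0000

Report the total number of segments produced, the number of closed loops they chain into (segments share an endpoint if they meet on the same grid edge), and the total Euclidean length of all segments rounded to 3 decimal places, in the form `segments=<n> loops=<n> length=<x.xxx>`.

segments=16 loops=2 length=11.974

cell (3,1): code 0100 → (3.782,2.000)–(4.000,1.794)
cell (3,2): code 1100 → (3.291,3.000)–(3.782,2.000)
cell (3,3): code 1000 → (4.000,3.662)–(3.291,3.000)
cell (4,1): code 0110 → (4.000,1.794)–(5.000,1.314)
cell (4,3): code 1001 → (5.000,3.130)–(4.000,3.662)
cell (5,0): code 0100 → (5.205,1.000)–(6.000,0.444)
cell (5,1): code 1110 → (5.000,1.314)–(5.205,1.000)
cell (5,2): code 1011 → (6.000,2.121)–(5.153,3.000)
cell (5,3): code 0001 → (5.153,3.000)–(5.000,3.130)
cell (6,0): code 0010 → (6.000,0.444)–(6.759,1.000)
cell (6,1): code 0011 → (6.759,1.000)–(6.204,2.000)
cell (6,2): code 0001 → (6.204,2.000)–(6.000,2.121)
cell (8,0): code 0100 → (8.692,1.000)–(9.000,0.779)
cell (8,1): code 1000 → (9.000,1.551)–(8.692,1.000)
cell (9,0): code 0010 → (9.000,0.779)–(9.474,1.000)
cell (9,1): code 0001 → (9.474,1.000)–(9.000,1.551)
total: 16 segments, chained into 2 closed loop(s), length Σ = 11.974310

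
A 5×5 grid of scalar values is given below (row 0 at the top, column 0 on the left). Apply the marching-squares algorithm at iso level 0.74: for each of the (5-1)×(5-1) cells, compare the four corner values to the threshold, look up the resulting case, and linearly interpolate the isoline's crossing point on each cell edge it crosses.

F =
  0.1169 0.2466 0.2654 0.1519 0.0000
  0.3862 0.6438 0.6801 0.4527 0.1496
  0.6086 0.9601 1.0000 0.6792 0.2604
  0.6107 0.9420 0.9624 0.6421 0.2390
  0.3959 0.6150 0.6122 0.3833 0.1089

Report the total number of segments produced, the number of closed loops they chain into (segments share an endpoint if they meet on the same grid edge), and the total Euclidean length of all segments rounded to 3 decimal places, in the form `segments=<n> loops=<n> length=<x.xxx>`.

cell (1,0): code 0100 → (1.304,1.000)–(2.000,0.374)
cell (1,1): code 1100 → (1.187,2.000)–(1.304,1.000)
cell (1,2): code 1000 → (2.000,2.810)–(1.187,2.000)
cell (2,0): code 0110 → (2.000,0.374)–(3.000,0.390)
cell (2,2): code 1001 → (3.000,2.694)–(2.000,2.810)
cell (3,0): code 0010 → (3.000,0.390)–(3.618,1.000)
cell (3,1): code 0011 → (3.618,1.000)–(3.635,2.000)
cell (3,2): code 0001 → (3.635,2.000)–(3.000,2.694)
total: 8 segments, chained into 1 closed loop(s), length Σ = 7.906660

segments=8 loops=1 length=7.907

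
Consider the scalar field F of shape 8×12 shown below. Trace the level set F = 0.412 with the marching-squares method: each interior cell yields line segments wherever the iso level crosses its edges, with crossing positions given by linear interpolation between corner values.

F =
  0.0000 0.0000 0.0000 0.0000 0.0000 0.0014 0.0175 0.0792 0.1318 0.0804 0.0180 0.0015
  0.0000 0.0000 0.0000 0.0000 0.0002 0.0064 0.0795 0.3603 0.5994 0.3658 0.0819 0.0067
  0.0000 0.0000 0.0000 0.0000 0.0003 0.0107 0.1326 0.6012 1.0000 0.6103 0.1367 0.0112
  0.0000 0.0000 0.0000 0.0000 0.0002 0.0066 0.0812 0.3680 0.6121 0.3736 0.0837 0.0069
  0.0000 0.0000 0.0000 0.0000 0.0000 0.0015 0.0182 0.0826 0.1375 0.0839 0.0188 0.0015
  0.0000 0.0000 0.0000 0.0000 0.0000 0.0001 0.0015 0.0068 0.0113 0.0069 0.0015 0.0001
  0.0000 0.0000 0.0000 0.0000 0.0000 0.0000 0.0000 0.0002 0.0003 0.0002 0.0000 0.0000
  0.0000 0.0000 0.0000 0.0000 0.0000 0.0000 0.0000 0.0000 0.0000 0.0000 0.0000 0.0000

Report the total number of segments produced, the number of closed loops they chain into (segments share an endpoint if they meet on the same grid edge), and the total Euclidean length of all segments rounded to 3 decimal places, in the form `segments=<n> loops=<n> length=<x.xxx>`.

segments=12 loops=1 length=8.344

cell (0,7): code 0100 → (0.599,8.000)–(1.000,7.216)
cell (0,8): code 1000 → (1.000,8.802)–(0.599,8.000)
cell (1,6): code 0100 → (1.215,7.000)–(2.000,6.596)
cell (1,7): code 1110 → (1.000,7.216)–(1.215,7.000)
cell (1,8): code 1101 → (1.189,9.000)–(1.000,8.802)
cell (1,9): code 1000 → (2.000,9.419)–(1.189,9.000)
cell (2,6): code 0010 → (2.000,6.596)–(2.811,7.000)
cell (2,7): code 0111 → (2.811,7.000)–(3.000,7.180)
cell (2,8): code 1011 → (3.000,8.839)–(2.838,9.000)
cell (2,9): code 0001 → (2.838,9.000)–(2.000,9.419)
cell (3,7): code 0010 → (3.000,7.180)–(3.422,8.000)
cell (3,8): code 0001 → (3.422,8.000)–(3.000,8.839)
total: 12 segments, chained into 1 closed loop(s), length Σ = 8.344186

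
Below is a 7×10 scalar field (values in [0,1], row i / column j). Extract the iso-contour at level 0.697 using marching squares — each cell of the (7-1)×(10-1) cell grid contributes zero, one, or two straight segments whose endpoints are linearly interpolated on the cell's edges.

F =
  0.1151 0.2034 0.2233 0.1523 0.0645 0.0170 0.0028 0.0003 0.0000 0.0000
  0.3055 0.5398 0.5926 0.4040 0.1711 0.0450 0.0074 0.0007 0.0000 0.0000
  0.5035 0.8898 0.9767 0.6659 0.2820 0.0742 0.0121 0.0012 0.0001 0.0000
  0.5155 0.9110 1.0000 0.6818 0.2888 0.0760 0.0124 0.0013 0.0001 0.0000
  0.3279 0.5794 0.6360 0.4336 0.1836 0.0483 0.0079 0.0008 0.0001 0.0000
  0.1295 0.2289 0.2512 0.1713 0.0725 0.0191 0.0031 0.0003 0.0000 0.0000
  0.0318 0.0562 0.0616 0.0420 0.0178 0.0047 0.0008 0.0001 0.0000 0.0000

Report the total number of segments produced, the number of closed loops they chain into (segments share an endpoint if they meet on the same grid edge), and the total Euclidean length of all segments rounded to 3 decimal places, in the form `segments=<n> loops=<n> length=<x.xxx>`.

segments=8 loops=1 length=8.043

cell (1,0): code 0100 → (1.449,1.000)–(2.000,0.501)
cell (1,1): code 1100 → (1.272,2.000)–(1.449,1.000)
cell (1,2): code 1000 → (2.000,2.900)–(1.272,2.000)
cell (2,0): code 0110 → (2.000,0.501)–(3.000,0.459)
cell (2,2): code 1001 → (3.000,2.952)–(2.000,2.900)
cell (3,0): code 0010 → (3.000,0.459)–(3.645,1.000)
cell (3,1): code 0011 → (3.645,1.000)–(3.832,2.000)
cell (3,2): code 0001 → (3.832,2.000)–(3.000,2.952)
total: 8 segments, chained into 1 closed loop(s), length Σ = 8.043129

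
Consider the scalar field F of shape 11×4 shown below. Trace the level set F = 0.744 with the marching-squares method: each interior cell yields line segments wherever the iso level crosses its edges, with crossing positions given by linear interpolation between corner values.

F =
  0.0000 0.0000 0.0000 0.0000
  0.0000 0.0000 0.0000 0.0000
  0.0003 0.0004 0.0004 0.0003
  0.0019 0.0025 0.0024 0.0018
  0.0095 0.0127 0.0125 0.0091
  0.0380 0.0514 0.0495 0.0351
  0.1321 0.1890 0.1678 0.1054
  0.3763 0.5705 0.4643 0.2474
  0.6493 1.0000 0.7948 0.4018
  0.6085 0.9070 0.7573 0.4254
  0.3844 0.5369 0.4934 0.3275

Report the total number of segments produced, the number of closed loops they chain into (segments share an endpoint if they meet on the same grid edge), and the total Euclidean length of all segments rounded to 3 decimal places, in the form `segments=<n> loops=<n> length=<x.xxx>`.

segments=8 loops=1 length=6.097

cell (7,0): code 0100 → (7.404,1.000)–(8.000,0.270)
cell (7,1): code 1100 → (7.846,2.000)–(7.404,1.000)
cell (7,2): code 1000 → (8.000,2.129)–(7.846,2.000)
cell (8,0): code 0110 → (8.000,0.270)–(9.000,0.454)
cell (8,2): code 1001 → (9.000,2.040)–(8.000,2.129)
cell (9,0): code 0010 → (9.000,0.454)–(9.440,1.000)
cell (9,1): code 0011 → (9.440,1.000)–(9.050,2.000)
cell (9,2): code 0001 → (9.050,2.000)–(9.000,2.040)
total: 8 segments, chained into 1 closed loop(s), length Σ = 6.096732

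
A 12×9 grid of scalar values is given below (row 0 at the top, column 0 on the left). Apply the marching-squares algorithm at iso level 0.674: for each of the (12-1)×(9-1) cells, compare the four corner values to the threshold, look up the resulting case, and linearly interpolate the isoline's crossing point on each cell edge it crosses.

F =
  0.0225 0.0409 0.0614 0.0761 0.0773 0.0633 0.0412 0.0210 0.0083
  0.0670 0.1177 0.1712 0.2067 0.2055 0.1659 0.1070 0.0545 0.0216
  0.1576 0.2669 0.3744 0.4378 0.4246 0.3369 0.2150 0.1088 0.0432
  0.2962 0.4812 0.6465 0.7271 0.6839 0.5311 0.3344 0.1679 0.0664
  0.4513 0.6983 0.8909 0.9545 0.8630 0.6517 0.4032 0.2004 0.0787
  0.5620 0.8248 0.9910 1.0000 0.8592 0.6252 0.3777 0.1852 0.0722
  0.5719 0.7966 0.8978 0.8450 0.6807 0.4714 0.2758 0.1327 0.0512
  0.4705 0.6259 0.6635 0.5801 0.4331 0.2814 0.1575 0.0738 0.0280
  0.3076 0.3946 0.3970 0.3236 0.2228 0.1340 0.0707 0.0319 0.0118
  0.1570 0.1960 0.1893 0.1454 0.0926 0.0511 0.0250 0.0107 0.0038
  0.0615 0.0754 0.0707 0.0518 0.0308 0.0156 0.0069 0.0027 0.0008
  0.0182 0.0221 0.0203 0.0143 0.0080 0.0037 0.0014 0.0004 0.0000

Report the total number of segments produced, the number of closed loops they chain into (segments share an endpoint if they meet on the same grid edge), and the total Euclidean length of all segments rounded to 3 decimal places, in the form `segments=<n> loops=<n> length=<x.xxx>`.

segments=16 loops=1 length=13.406

cell (2,2): code 0100 → (2.816,3.000)–(3.000,2.341)
cell (2,3): code 1100 → (2.962,4.000)–(2.816,3.000)
cell (2,4): code 1000 → (3.000,4.065)–(2.962,4.000)
cell (3,0): code 0100 → (3.888,1.000)–(4.000,0.902)
cell (3,1): code 1100 → (3.113,2.000)–(3.888,1.000)
cell (3,2): code 1110 → (3.000,2.341)–(3.113,2.000)
cell (3,4): code 1001 → (4.000,4.894)–(3.000,4.065)
cell (4,0): code 0110 → (4.000,0.902)–(5.000,0.426)
cell (4,4): code 1001 → (5.000,4.791)–(4.000,4.894)
cell (5,0): code 0110 → (5.000,0.426)–(6.000,0.454)
cell (5,4): code 1001 → (6.000,4.032)–(5.000,4.791)
cell (6,0): code 0010 → (6.000,0.454)–(6.718,1.000)
cell (6,1): code 0011 → (6.718,1.000)–(6.955,2.000)
cell (6,2): code 0011 → (6.955,2.000)–(6.646,3.000)
cell (6,3): code 0011 → (6.646,3.000)–(6.027,4.000)
cell (6,4): code 0001 → (6.027,4.000)–(6.000,4.032)
total: 16 segments, chained into 1 closed loop(s), length Σ = 13.405624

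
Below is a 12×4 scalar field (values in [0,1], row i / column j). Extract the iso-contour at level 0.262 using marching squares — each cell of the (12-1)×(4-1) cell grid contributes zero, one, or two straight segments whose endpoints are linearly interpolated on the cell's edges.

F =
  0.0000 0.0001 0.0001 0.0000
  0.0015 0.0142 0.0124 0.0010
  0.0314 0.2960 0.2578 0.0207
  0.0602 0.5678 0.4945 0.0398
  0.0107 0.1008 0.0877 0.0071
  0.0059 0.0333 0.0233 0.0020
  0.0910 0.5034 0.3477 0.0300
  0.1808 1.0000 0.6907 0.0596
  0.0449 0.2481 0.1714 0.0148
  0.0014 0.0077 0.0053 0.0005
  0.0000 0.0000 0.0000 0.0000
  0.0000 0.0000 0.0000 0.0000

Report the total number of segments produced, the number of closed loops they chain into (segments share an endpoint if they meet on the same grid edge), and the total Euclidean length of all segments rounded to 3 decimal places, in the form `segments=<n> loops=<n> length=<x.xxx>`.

cell (1,0): code 0100 → (1.879,1.000)–(2.000,0.872)
cell (1,1): code 1000 → (2.000,1.890)–(1.879,1.000)
cell (2,0): code 0110 → (2.000,0.872)–(3.000,0.398)
cell (2,1): code 1101 → (2.018,2.000)–(2.000,1.890)
cell (2,2): code 1000 → (3.000,2.511)–(2.018,2.000)
cell (3,0): code 0010 → (3.000,0.398)–(3.655,1.000)
cell (3,1): code 0011 → (3.655,1.000)–(3.572,2.000)
cell (3,2): code 0001 → (3.572,2.000)–(3.000,2.511)
cell (5,0): code 0100 → (5.486,1.000)–(6.000,0.415)
cell (5,1): code 1100 → (5.736,2.000)–(5.486,1.000)
cell (5,2): code 1000 → (6.000,2.270)–(5.736,2.000)
cell (6,0): code 0110 → (6.000,0.415)–(7.000,0.099)
cell (6,2): code 1001 → (7.000,2.679)–(6.000,2.270)
cell (7,0): code 0010 → (7.000,0.099)–(7.982,1.000)
cell (7,1): code 0011 → (7.982,1.000)–(7.826,2.000)
cell (7,2): code 0001 → (7.826,2.000)–(7.000,2.679)
total: 16 segments, chained into 2 closed loop(s), length Σ = 13.789471

segments=16 loops=2 length=13.789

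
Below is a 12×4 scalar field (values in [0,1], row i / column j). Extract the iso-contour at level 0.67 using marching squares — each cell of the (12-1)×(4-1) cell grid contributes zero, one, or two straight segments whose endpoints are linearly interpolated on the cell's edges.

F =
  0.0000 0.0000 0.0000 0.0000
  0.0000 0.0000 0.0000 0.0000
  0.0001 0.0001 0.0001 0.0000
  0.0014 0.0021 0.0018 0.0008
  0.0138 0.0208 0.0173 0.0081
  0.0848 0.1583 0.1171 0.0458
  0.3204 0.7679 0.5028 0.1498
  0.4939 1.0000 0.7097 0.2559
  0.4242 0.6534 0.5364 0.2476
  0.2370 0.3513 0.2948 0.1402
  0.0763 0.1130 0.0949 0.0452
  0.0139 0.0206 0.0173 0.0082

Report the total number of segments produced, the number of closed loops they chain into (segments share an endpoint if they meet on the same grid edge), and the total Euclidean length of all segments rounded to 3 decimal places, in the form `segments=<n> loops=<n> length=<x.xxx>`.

cell (5,0): code 0100 → (5.839,1.000)–(6.000,0.781)
cell (5,1): code 1000 → (6.000,1.369)–(5.839,1.000)
cell (6,0): code 0110 → (6.000,0.781)–(7.000,0.348)
cell (6,1): code 1101 → (6.808,2.000)–(6.000,1.369)
cell (6,2): code 1000 → (7.000,2.087)–(6.808,2.000)
cell (7,0): code 0010 → (7.000,0.348)–(7.952,1.000)
cell (7,1): code 0011 → (7.952,1.000)–(7.229,2.000)
cell (7,2): code 0001 → (7.229,2.000)–(7.000,2.087)
total: 8 segments, chained into 1 closed loop(s), length Σ = 5.633113

segments=8 loops=1 length=5.633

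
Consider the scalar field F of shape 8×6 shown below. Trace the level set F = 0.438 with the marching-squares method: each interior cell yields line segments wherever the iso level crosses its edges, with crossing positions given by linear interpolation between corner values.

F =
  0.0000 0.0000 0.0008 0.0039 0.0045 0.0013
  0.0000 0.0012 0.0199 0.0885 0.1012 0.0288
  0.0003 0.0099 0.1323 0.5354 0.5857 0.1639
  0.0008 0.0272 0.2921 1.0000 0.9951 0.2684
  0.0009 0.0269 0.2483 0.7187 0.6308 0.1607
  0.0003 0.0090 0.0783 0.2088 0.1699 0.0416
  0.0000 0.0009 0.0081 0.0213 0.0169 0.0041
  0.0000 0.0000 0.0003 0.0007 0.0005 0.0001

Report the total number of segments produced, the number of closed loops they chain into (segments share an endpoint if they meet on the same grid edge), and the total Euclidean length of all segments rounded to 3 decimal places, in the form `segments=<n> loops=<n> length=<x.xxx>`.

segments=10 loops=1 length=8.506

cell (1,2): code 0100 → (1.782,3.000)–(2.000,2.758)
cell (1,3): code 1100 → (1.695,4.000)–(1.782,3.000)
cell (1,4): code 1000 → (2.000,4.350)–(1.695,4.000)
cell (2,2): code 0110 → (2.000,2.758)–(3.000,2.206)
cell (2,4): code 1001 → (3.000,4.767)–(2.000,4.350)
cell (3,2): code 0110 → (3.000,2.206)–(4.000,2.403)
cell (3,4): code 1001 → (4.000,4.410)–(3.000,4.767)
cell (4,2): code 0010 → (4.000,2.403)–(4.551,3.000)
cell (4,3): code 0011 → (4.551,3.000)–(4.418,4.000)
cell (4,4): code 0001 → (4.418,4.000)–(4.000,4.410)
total: 10 segments, chained into 1 closed loop(s), length Σ = 8.506345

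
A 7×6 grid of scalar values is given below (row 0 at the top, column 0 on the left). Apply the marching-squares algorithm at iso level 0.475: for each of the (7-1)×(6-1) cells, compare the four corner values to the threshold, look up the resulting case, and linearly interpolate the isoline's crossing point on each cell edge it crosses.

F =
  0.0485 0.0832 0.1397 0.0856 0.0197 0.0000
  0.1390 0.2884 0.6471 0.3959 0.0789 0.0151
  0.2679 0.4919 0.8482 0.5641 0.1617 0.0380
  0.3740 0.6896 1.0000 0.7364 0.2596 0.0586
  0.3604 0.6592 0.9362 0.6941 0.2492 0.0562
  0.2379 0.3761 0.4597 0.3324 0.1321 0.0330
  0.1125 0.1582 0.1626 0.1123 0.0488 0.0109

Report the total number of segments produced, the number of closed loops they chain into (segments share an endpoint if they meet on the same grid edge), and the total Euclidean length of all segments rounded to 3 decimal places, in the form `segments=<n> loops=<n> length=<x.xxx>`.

segments=14 loops=1 length=11.672

cell (0,1): code 0100 → (0.661,2.000)–(1.000,1.520)
cell (0,2): code 1000 → (1.000,2.685)–(0.661,2.000)
cell (1,0): code 0100 → (1.917,1.000)–(2.000,0.925)
cell (1,1): code 1110 → (1.000,1.520)–(1.917,1.000)
cell (1,2): code 1101 → (1.470,3.000)–(1.000,2.685)
cell (1,3): code 1000 → (2.000,3.221)–(1.470,3.000)
cell (2,0): code 0110 → (2.000,0.925)–(3.000,0.320)
cell (2,3): code 1001 → (3.000,3.548)–(2.000,3.221)
cell (3,0): code 0110 → (3.000,0.320)–(4.000,0.384)
cell (3,3): code 1001 → (4.000,3.492)–(3.000,3.548)
cell (4,0): code 0010 → (4.000,0.384)–(4.651,1.000)
cell (4,1): code 0011 → (4.651,1.000)–(4.968,2.000)
cell (4,2): code 0011 → (4.968,2.000)–(4.606,3.000)
cell (4,3): code 0001 → (4.606,3.000)–(4.000,3.492)
total: 14 segments, chained into 1 closed loop(s), length Σ = 11.672395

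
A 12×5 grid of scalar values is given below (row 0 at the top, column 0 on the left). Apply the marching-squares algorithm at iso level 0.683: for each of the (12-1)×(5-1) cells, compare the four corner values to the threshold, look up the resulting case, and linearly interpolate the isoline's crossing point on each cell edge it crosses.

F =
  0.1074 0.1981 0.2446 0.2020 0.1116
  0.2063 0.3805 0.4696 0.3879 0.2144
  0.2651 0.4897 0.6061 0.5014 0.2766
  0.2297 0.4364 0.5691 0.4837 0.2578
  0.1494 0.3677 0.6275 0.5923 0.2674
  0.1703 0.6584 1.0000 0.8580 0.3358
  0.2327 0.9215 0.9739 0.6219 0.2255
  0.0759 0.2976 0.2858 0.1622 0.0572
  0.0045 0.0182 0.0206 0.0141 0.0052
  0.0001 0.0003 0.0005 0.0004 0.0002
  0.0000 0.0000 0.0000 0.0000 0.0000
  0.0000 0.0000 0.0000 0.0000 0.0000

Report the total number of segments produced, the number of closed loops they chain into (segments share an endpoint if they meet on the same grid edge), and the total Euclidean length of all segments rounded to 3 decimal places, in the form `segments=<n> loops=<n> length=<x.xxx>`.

cell (4,1): code 0100 → (4.149,2.000)–(5.000,1.072)
cell (4,2): code 1100 → (4.341,3.000)–(4.149,2.000)
cell (4,3): code 1000 → (5.000,3.335)–(4.341,3.000)
cell (5,0): code 0100 → (5.094,1.000)–(6.000,0.654)
cell (5,1): code 1110 → (5.000,1.072)–(5.094,1.000)
cell (5,2): code 1011 → (6.000,2.826)–(5.741,3.000)
cell (5,3): code 0001 → (5.741,3.000)–(5.000,3.335)
cell (6,0): code 0010 → (6.000,0.654)–(6.382,1.000)
cell (6,1): code 0011 → (6.382,1.000)–(6.423,2.000)
cell (6,2): code 0001 → (6.423,2.000)–(6.000,2.826)
total: 10 segments, chained into 1 closed loop(s), length Σ = 7.674769

segments=10 loops=1 length=7.675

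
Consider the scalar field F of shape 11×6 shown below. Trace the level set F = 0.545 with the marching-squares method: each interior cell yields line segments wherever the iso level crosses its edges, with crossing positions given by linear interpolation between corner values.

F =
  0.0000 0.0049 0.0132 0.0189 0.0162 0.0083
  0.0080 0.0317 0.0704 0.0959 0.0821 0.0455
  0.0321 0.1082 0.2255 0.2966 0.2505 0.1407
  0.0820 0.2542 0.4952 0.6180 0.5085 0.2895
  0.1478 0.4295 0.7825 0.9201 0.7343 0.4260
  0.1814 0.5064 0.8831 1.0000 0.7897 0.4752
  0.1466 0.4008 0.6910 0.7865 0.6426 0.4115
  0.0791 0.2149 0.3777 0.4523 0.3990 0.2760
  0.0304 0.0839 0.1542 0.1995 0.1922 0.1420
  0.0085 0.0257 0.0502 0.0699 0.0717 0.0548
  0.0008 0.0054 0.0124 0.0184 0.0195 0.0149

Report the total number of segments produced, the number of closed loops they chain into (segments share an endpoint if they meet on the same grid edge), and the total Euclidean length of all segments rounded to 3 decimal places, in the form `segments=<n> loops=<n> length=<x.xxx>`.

segments=14 loops=1 length=11.783

cell (2,2): code 0100 → (2.773,3.000)–(3.000,2.406)
cell (2,3): code 1000 → (3.000,3.667)–(2.773,3.000)
cell (3,1): code 0100 → (3.173,2.000)–(4.000,1.327)
cell (3,2): code 1110 → (3.000,2.406)–(3.173,2.000)
cell (3,3): code 1101 → (3.162,4.000)–(3.000,3.667)
cell (3,4): code 1000 → (4.000,4.614)–(3.162,4.000)
cell (4,1): code 0110 → (4.000,1.327)–(5.000,1.102)
cell (4,4): code 1001 → (5.000,4.778)–(4.000,4.614)
cell (5,1): code 0110 → (5.000,1.102)–(6.000,1.497)
cell (5,4): code 1001 → (6.000,4.422)–(5.000,4.778)
cell (6,1): code 0010 → (6.000,1.497)–(6.466,2.000)
cell (6,2): code 0011 → (6.466,2.000)–(6.723,3.000)
cell (6,3): code 0011 → (6.723,3.000)–(6.401,4.000)
cell (6,4): code 0001 → (6.401,4.000)–(6.000,4.422)
total: 14 segments, chained into 1 closed loop(s), length Σ = 11.782698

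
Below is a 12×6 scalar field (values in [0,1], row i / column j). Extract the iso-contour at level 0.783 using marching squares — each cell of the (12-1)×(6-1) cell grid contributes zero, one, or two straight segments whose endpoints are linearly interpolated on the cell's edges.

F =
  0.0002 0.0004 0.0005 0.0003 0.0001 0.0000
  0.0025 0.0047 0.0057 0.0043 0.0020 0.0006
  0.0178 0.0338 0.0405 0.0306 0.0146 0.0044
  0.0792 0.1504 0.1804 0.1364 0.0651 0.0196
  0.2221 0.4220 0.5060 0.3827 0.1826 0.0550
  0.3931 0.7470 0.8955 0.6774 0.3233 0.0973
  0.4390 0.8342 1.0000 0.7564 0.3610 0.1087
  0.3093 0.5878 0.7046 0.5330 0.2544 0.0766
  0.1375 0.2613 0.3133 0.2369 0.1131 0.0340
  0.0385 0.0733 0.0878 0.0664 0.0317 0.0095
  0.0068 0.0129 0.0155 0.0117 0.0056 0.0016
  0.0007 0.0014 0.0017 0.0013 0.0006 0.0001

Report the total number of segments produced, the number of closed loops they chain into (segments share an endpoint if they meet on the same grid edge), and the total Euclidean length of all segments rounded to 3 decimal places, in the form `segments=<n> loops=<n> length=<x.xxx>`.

segments=8 loops=1 length=6.080

cell (4,1): code 0100 → (4.711,2.000)–(5.000,1.242)
cell (4,2): code 1000 → (5.000,2.516)–(4.711,2.000)
cell (5,0): code 0100 → (5.413,1.000)–(6.000,0.870)
cell (5,1): code 1110 → (5.000,1.242)–(5.413,1.000)
cell (5,2): code 1001 → (6.000,2.891)–(5.000,2.516)
cell (6,0): code 0010 → (6.000,0.870)–(6.208,1.000)
cell (6,1): code 0011 → (6.208,1.000)–(6.735,2.000)
cell (6,2): code 0001 → (6.735,2.000)–(6.000,2.891)
total: 8 segments, chained into 1 closed loop(s), length Σ = 6.079755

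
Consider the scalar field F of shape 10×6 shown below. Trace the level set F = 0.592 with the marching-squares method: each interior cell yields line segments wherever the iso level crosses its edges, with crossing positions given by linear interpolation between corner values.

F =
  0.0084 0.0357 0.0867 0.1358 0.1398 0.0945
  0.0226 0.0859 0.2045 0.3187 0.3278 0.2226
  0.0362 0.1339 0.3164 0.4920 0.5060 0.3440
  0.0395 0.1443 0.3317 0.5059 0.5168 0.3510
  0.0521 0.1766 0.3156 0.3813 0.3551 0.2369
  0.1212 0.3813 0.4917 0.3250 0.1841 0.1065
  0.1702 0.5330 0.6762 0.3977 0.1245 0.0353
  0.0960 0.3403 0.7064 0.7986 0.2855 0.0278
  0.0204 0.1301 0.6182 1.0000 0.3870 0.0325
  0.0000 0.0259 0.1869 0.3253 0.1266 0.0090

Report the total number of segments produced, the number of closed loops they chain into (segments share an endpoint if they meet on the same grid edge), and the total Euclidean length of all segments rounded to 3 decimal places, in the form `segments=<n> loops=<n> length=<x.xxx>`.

segments=10 loops=1 length=8.018

cell (5,1): code 0100 → (5.544,2.000)–(6.000,1.412)
cell (5,2): code 1000 → (6.000,2.302)–(5.544,2.000)
cell (6,1): code 0110 → (6.000,1.412)–(7.000,1.688)
cell (6,2): code 1101 → (6.485,3.000)–(6.000,2.302)
cell (6,3): code 1000 → (7.000,3.403)–(6.485,3.000)
cell (7,1): code 0110 → (7.000,1.688)–(8.000,1.946)
cell (7,3): code 1001 → (8.000,3.666)–(7.000,3.403)
cell (8,1): code 0010 → (8.000,1.946)–(8.061,2.000)
cell (8,2): code 0011 → (8.061,2.000)–(8.605,3.000)
cell (8,3): code 0001 → (8.605,3.000)–(8.000,3.666)
total: 10 segments, chained into 1 closed loop(s), length Σ = 8.018119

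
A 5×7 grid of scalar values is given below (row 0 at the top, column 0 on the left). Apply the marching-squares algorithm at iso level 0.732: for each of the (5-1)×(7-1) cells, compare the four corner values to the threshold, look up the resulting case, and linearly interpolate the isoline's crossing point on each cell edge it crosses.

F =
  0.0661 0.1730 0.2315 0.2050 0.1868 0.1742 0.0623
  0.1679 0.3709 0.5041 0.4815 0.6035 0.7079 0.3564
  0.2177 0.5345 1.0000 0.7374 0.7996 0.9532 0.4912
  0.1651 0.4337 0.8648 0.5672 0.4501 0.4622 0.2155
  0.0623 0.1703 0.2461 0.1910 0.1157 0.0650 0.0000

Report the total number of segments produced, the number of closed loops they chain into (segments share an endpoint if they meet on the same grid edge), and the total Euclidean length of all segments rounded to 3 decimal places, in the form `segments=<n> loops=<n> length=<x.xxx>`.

cell (1,1): code 0100 → (1.460,2.000)–(2.000,1.424)
cell (1,2): code 1100 → (1.979,3.000)–(1.460,2.000)
cell (1,3): code 1100 → (1.655,4.000)–(1.979,3.000)
cell (1,4): code 1100 → (1.098,5.000)–(1.655,4.000)
cell (1,5): code 1000 → (2.000,5.479)–(1.098,5.000)
cell (2,1): code 0110 → (2.000,1.424)–(3.000,1.692)
cell (2,2): code 1011 → (3.000,2.446)–(2.032,3.000)
cell (2,3): code 0011 → (2.032,3.000)–(2.193,4.000)
cell (2,4): code 0011 → (2.193,4.000)–(2.451,5.000)
cell (2,5): code 0001 → (2.451,5.000)–(2.000,5.479)
cell (3,1): code 0010 → (3.000,1.692)–(3.215,2.000)
cell (3,2): code 0001 → (3.215,2.000)–(3.000,2.446)
total: 12 segments, chained into 1 closed loop(s), length Σ = 10.857362

segments=12 loops=1 length=10.857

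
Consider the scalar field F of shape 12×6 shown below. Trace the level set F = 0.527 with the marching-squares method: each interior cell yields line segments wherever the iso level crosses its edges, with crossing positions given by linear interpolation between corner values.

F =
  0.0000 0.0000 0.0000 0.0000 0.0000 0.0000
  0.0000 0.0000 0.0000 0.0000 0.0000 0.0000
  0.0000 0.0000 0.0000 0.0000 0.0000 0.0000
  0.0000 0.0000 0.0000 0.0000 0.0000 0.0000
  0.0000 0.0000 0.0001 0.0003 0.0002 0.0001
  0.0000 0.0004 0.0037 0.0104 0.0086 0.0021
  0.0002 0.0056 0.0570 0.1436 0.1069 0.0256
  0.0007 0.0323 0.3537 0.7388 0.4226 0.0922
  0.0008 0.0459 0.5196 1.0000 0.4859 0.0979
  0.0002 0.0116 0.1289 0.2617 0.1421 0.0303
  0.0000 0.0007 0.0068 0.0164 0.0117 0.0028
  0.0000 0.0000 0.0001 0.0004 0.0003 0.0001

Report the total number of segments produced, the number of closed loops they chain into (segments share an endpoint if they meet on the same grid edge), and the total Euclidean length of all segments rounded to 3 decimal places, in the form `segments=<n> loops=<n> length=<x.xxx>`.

cell (6,2): code 0100 → (6.644,3.000)–(7.000,2.450)
cell (6,3): code 1000 → (7.000,3.670)–(6.644,3.000)
cell (7,2): code 0110 → (7.000,2.450)–(8.000,2.015)
cell (7,3): code 1001 → (8.000,3.920)–(7.000,3.670)
cell (8,2): code 0010 → (8.000,2.015)–(8.641,3.000)
cell (8,3): code 0001 → (8.641,3.000)–(8.000,3.920)
total: 6 segments, chained into 1 closed loop(s), length Σ = 5.830560

segments=6 loops=1 length=5.831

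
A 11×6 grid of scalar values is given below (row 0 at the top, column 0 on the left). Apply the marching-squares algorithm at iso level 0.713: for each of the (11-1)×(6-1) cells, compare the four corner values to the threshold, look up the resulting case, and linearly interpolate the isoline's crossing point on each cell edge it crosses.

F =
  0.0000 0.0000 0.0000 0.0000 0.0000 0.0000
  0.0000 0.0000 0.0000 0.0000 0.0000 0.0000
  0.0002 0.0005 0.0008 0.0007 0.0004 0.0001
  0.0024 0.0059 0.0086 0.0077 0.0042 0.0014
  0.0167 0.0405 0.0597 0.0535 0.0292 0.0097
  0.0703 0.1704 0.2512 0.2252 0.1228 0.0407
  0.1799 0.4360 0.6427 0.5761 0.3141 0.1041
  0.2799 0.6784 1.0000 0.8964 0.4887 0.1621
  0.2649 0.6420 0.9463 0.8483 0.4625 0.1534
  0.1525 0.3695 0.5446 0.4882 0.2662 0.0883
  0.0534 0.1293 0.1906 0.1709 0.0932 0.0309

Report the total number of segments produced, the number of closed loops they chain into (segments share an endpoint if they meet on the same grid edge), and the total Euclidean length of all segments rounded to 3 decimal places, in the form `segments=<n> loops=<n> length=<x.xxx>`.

segments=8 loops=1 length=7.464

cell (6,1): code 0100 → (6.197,2.000)–(7.000,1.108)
cell (6,2): code 1100 → (6.427,3.000)–(6.197,2.000)
cell (6,3): code 1000 → (7.000,3.450)–(6.427,3.000)
cell (7,1): code 0110 → (7.000,1.108)–(8.000,1.233)
cell (7,3): code 1001 → (8.000,3.351)–(7.000,3.450)
cell (8,1): code 0010 → (8.000,1.233)–(8.581,2.000)
cell (8,2): code 0011 → (8.581,2.000)–(8.376,3.000)
cell (8,3): code 0001 → (8.376,3.000)–(8.000,3.351)
total: 8 segments, chained into 1 closed loop(s), length Σ = 7.464456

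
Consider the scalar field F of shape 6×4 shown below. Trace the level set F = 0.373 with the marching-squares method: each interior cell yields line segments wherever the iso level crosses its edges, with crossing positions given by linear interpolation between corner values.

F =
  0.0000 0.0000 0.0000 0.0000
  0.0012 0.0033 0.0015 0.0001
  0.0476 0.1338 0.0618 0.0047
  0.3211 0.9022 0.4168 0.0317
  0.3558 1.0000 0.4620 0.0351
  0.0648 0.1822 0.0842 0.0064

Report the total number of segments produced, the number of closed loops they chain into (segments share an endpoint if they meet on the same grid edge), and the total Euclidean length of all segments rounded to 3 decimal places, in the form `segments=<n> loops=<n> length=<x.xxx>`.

segments=8 loops=1 length=7.151

cell (2,0): code 0100 → (2.311,1.000)–(3.000,0.089)
cell (2,1): code 1100 → (2.877,2.000)–(2.311,1.000)
cell (2,2): code 1000 → (3.000,2.114)–(2.877,2.000)
cell (3,0): code 0110 → (3.000,0.089)–(4.000,0.027)
cell (3,2): code 1001 → (4.000,2.208)–(3.000,2.114)
cell (4,0): code 0010 → (4.000,0.027)–(4.767,1.000)
cell (4,1): code 0011 → (4.767,1.000)–(4.236,2.000)
cell (4,2): code 0001 → (4.236,2.000)–(4.000,2.208)
total: 8 segments, chained into 1 closed loop(s), length Σ = 7.150630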